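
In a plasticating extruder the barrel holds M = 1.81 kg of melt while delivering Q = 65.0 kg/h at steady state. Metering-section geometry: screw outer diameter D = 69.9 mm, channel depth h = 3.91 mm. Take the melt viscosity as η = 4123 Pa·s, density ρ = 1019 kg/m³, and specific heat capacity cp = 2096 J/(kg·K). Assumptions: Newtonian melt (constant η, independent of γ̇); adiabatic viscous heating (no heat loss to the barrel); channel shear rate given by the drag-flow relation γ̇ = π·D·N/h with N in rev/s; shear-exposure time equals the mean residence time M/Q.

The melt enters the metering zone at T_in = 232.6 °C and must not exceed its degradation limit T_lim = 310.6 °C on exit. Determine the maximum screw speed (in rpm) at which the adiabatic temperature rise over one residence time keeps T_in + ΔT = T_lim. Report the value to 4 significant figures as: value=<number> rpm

value=21.45 rpm

Throughput in SI: Q_s = 65.0 kg/h ÷ 3600 s/h = 0.0180556 kg/s
Mean residence time: t_res = M/Q_s = 1.81 kg / 0.0180556 kg/s = 100.246 s
Geometry in SI: D = 69.9 mm → 0.0699 m, h = 3.91 mm → 0.00391 m
ΔT_a = T_lim − T_in = 310.6 °C − 232.6 °C = 78 K
γ̇_max² = ΔT_a·ρ·cp / (η·t_res) = [78 × 1019 × 2096] / [4123 × 100.246] = 403.069 s⁻²
Take the square root: γ̇_max = √(403.069) = 20.0766 s⁻¹
N_max = γ̇_max h / (πD) = 20.0766·0.00391/(π·0.0699) = 0.35747 rev/s → ×60 = 21.4482 rpm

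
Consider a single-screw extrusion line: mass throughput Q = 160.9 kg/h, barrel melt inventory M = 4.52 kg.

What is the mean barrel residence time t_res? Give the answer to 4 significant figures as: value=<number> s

value=101.1 s

Q_s = Q / 3600 = 160.9 / 3600 = 0.0446944 kg/s
Mean residence time: t_res = M/Q_s = 4.52 kg / 0.0446944 kg/s = 101.131 s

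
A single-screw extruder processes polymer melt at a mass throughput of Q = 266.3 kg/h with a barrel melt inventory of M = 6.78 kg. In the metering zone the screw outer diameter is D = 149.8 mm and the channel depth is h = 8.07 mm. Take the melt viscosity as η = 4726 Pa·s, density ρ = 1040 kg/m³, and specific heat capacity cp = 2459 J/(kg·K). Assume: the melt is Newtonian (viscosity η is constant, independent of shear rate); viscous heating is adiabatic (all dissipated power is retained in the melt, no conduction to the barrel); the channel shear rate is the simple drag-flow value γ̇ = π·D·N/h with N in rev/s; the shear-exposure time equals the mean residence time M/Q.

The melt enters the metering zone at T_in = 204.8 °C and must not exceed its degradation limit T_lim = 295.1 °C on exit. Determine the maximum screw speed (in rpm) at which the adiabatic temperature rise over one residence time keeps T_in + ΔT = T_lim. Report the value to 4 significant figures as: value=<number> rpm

Throughput in SI: Q_s = 266.3 kg/h ÷ 3600 s/h = 0.0739722 kg/s
t_res = M / Q_s = 6.78 ÷ 0.0739722 = 91.656 s
Convert to metres: D = 0.1498 m, h = 0.00807 m
ΔT_a = T_lim − T_in = 295.1 − 204.8 = 90.3 K
γ̇_max² = ΔT_a·ρ·cp/(η·t_res) = 90.3·1040·2459/(4726·91.656) = 533.12 s⁻²
γ̇_max = √533.12 = 23.0894 s⁻¹
Solve γ̇ = πDN/h for N: N_max = γ̇_max·h/(π·D) = 23.0894 × 0.00807 / (π × 0.1498) = 0.395935 rev/s = 23.7561 rpm

value=23.76 rpm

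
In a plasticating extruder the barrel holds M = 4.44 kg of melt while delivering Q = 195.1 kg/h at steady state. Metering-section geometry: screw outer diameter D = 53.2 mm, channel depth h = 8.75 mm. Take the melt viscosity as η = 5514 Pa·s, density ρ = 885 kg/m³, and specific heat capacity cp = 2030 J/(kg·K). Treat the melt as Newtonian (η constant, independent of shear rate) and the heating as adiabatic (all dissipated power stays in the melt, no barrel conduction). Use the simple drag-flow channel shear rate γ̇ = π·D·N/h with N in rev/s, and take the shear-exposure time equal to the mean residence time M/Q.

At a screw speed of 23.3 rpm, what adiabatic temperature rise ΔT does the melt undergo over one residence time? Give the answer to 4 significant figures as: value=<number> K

value=13.83 K

Throughput in SI: Q_s = 195.1 kg/h ÷ 3600 s/h = 0.0541944 kg/s
Mean residence time: t_res = M/Q_s = 4.44 kg / 0.0541944 kg/s = 81.9272 s
D = 53.2 mm = 0.0532 m;  h = 8.75 mm = 0.00875 m;  N = 23.3 rpm / 60 = 0.388333 rev/s
γ̇ = π D N / h = (π)(0.0532)(0.388333) / 0.00875 = 7.41751 s⁻¹
ΔT = η·γ̇²·t_res / (ρ·cp) = 5514 · (7.41751)² · 81.9272 / (885 · 2030) = 13.8348 K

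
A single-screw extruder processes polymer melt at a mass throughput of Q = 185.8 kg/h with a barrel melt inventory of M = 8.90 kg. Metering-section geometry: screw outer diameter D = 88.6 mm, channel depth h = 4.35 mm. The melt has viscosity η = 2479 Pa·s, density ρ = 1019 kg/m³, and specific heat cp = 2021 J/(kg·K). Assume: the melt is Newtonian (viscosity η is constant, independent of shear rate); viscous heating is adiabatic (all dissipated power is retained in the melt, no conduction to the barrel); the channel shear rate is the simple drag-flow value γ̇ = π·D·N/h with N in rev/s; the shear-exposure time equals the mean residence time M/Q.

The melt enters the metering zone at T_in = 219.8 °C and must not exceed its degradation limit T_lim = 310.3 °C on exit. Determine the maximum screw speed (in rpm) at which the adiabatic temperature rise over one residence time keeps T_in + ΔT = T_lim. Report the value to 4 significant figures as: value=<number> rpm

value=19.58 rpm

Q_s = Q / 3600 = 185.8 / 3600 = 0.0516111 kg/s
t_res = M / Q_s = 8.90 ÷ 0.0516111 = 172.443 s
Convert to metres: D = 0.0886 m, h = 0.00435 m
Allowable rise: ΔT_a = T_lim − T_in = 310.3 − 219.8 = 90.5 K
Invert ΔT = ηγ̇²t_res/(ρcp) for γ̇: γ̇_max² = ΔT_a ρ cp / (η t_res) = 90.5·1019·2021 / (2479·172.443) = 435.979 s⁻²
γ̇_max = sqrt(435.979) = 20.8801 s⁻¹
N_max = γ̇_max h / (πD) = 20.8801·0.00435/(π·0.0886) = 0.326316 rev/s → ×60 = 19.579 rpm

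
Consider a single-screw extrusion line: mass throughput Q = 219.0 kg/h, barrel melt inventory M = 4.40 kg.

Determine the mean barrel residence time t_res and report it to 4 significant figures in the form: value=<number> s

Convert throughput: Q = 219.0 kg/h = 219.0/3600 = 0.0608333 kg/s
t_res = M / Q_s = 4.40 ÷ 0.0608333 = 72.3288 s

value=72.33 s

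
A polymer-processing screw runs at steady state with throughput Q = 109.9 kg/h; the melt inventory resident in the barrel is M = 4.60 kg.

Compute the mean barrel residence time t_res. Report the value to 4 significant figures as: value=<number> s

Convert throughput: Q = 109.9 kg/h = 109.9/3600 = 0.0305278 kg/s
t_res = M / Q_s = 4.60 ÷ 0.0305278 = 150.682 s

value=150.7 s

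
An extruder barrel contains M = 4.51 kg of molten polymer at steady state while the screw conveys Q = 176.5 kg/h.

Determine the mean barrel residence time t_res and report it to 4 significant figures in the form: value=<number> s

value=91.99 s

Q_s = Q / 3600 = 176.5 / 3600 = 0.0490278 kg/s
Mean residence time: t_res = M/Q_s = 4.51 kg / 0.0490278 kg/s = 91.9887 s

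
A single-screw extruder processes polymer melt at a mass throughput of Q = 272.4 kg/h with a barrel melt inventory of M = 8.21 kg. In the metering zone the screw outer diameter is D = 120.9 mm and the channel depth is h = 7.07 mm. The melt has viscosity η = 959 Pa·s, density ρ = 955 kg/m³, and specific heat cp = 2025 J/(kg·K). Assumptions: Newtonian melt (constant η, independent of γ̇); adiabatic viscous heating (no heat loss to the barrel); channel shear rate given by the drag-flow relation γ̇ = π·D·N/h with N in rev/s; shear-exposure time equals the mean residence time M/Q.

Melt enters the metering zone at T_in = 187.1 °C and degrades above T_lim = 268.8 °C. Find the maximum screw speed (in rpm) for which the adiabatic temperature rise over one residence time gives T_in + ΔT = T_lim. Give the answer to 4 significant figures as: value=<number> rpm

value=43.52 rpm

Throughput in SI: Q_s = 272.4 kg/h ÷ 3600 s/h = 0.0756667 kg/s
t_res = M / Q_s = 8.21 / 0.0756667 = 108.502 s
D = 120.9 mm = 0.1209 m;  h = 7.07 mm = 0.00707 m
ΔT_a = T_lim − T_in = 268.8 °C − 187.1 °C = 81.7 K
γ̇_max² = ΔT_a·ρ·cp/(η·t_res) = 81.7·955·2025/(959·108.502) = 1518.42 s⁻²
γ̇_max = sqrt(1518.42) = 38.967 s⁻¹
N_max = γ̇_max h / (πD) = 38.967·0.00707/(π·0.1209) = 0.725337 rev/s → ×60 = 43.5202 rpm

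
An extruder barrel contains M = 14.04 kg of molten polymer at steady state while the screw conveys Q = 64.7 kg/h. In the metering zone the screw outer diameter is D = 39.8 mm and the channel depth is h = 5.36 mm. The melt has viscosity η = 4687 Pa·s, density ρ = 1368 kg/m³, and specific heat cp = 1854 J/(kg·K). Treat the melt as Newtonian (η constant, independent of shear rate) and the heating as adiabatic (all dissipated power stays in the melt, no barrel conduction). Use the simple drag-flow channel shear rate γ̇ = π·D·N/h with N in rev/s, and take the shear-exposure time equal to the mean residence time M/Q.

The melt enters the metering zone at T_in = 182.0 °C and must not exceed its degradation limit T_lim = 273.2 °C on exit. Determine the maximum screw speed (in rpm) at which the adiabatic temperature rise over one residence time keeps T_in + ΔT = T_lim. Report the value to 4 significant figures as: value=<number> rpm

value=20.44 rpm

Q_s = Q / 3600 = 64.7 / 3600 = 0.0179722 kg/s
Mean residence time: t_res = M/Q_s = 14.04 kg / 0.0179722 kg/s = 781.206 s
D = 39.8 mm = 0.0398 m;  h = 5.36 mm = 0.00536 m
Allowable rise: ΔT_a = T_lim − T_in = 273.2 − 182.0 = 91.2 K
γ̇_max² = ΔT_a·ρ·cp/(η·t_res) = 91.2·1368·1854/(4687·781.206) = 63.1728 s⁻²
Take the square root: γ̇_max = √(63.1728) = 7.94813 s⁻¹
Solve γ̇ = πDN/h for N: N_max = γ̇_max·h/(π·D) = 7.94813 × 0.00536 / (π × 0.0398) = 0.34072 rev/s = 20.4432 rpm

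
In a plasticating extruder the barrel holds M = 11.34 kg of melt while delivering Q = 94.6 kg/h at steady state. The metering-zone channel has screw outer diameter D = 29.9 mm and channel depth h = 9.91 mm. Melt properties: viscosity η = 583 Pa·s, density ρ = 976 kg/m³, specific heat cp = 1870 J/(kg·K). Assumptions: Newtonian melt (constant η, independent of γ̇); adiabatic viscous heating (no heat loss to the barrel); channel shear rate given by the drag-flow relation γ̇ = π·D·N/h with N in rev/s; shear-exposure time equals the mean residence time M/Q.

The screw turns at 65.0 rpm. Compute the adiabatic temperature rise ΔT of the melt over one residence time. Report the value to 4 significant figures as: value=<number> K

Throughput in SI: Q_s = 94.6 kg/h ÷ 3600 s/h = 0.0262778 kg/s
t_res = M / Q_s = 11.34 / 0.0262778 = 431.543 s
Geometry in metres: D = 29.9 mm → 0.0299 m, h = 9.91 mm → 0.00991 m; screw speed N = 65.0 rpm = 1.08333 rev/s
γ̇ = π D N / h = (π)(0.0299)(1.08333) / 0.00991 = 10.2686 s⁻¹
ΔT = η·γ̇²·t_res / (ρ·cp) = 583 · (10.2686)² · 431.543 / (976 · 1870) = 14.5352 K

value=14.54 K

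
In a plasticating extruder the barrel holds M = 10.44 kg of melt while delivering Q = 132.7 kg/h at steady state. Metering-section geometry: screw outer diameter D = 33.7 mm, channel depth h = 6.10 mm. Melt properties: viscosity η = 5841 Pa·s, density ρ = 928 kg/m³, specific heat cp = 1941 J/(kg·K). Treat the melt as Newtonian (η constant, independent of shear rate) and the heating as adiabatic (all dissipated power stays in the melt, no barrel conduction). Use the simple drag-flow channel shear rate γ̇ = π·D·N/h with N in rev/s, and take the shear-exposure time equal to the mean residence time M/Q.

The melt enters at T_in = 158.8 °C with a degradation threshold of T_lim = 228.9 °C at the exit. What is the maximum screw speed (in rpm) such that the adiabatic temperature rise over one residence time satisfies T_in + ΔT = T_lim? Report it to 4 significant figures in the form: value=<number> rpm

Convert throughput: Q = 132.7 kg/h = 132.7/3600 = 0.0368611 kg/s
t_res = M / Q_s = 10.44 ÷ 0.0368611 = 283.225 s
Geometry in SI: D = 33.7 mm → 0.0337 m, h = 6.10 mm → 0.0061 m
Allowable rise: ΔT_a = T_lim − T_in = 228.9 − 158.8 = 70.1 K
γ̇_max² = ΔT_a·ρ·cp / (η·t_res) = [70.1 × 928 × 1941] / [5841 × 283.225] = 76.326 s⁻²
γ̇_max = sqrt(76.326) = 8.73647 s⁻¹
N_max = γ̇_max·h / (π·D) = 8.73647 · 0.0061 / (π · 0.0337) = 0.503369 rev/s = 30.2021 rpm

value=30.20 rpm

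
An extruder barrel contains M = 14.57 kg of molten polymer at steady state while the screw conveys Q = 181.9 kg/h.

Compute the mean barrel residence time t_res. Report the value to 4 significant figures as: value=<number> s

Convert throughput: Q = 181.9 kg/h = 181.9/3600 = 0.0505278 kg/s
Mean residence time: t_res = M/Q_s = 14.57 kg / 0.0505278 kg/s = 288.356 s

value=288.4 s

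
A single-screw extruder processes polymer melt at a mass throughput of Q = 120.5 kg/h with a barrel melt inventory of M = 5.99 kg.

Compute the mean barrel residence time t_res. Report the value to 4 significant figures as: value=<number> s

Q_s = Q / 3600 = 120.5 / 3600 = 0.0334722 kg/s
t_res = M / Q_s = 5.99 / 0.0334722 = 178.954 s

value=179.0 s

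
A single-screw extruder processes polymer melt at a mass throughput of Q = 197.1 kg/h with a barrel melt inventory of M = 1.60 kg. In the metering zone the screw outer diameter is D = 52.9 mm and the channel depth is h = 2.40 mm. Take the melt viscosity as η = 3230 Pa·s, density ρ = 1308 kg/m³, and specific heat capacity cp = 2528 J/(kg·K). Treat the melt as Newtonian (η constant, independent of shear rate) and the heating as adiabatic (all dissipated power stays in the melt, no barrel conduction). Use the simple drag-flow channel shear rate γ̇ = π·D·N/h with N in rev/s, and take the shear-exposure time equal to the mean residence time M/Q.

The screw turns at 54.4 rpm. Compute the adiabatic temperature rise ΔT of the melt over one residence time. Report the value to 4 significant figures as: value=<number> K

Q_s = Q / 3600 = 197.1 / 3600 = 0.05475 kg/s
t_res = M / Q_s = 1.60 / 0.05475 = 29.2237 s
Convert to SI: D = 0.0529 m, h = 0.0024 m, N = 54.4/60 = 0.906667 rev/s
γ̇ = π·D·N / h = π · 0.0529 · 0.906667 / 0.0024 = 62.783 s⁻¹
Adiabatic rise: ΔT = η γ̇² t_res / (ρ cp) = 3230·(62.783)²·29.2237 / (1308·2528) = 112.522 K

value=112.5 K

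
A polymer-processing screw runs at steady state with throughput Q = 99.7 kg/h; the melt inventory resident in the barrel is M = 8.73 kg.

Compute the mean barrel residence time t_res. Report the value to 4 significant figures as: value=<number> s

Throughput in SI: Q_s = 99.7 kg/h ÷ 3600 s/h = 0.0276944 kg/s
t_res = M / Q_s = 8.73 ÷ 0.0276944 = 315.226 s

value=315.2 s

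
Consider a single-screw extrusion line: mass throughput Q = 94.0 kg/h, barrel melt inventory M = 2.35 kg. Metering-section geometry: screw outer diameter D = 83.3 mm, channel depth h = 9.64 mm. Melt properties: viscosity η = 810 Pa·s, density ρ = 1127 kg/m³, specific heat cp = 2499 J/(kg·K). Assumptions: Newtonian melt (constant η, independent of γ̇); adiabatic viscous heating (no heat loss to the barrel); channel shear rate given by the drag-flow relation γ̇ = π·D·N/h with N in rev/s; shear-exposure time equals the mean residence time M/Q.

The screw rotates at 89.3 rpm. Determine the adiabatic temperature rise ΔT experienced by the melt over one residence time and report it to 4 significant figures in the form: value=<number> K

Convert throughput: Q = 94.0 kg/h = 94.0/3600 = 0.0261111 kg/s
t_res = M / Q_s = 2.35 ÷ 0.0261111 = 90 s
Geometry in metres: D = 83.3 mm → 0.0833 m, h = 9.64 mm → 0.00964 m; screw speed N = 89.3 rpm = 1.48833 rev/s
γ̇ = π·D·N / h = π · 0.0833 · 1.48833 / 0.00964 = 40.4034 s⁻¹
ΔT = η·γ̇²·t_res/(ρ·cp) = [810 × 40.4034² × 90] / [1127 × 2499] = 42.2545 K

value=42.25 K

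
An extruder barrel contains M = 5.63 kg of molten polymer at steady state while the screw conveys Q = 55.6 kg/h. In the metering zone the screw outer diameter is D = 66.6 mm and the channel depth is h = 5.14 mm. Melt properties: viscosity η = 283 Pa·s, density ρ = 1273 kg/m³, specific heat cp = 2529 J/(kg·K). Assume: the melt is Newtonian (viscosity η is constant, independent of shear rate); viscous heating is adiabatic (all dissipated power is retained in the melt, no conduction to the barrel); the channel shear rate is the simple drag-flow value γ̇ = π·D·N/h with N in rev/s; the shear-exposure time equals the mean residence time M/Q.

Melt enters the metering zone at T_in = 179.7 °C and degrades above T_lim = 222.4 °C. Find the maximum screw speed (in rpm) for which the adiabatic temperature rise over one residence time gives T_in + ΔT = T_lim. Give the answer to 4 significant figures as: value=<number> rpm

Throughput in SI: Q_s = 55.6 kg/h ÷ 3600 s/h = 0.0154444 kg/s
Mean residence time: t_res = M/Q_s = 5.63 kg / 0.0154444 kg/s = 364.532 s
D = 66.6 mm = 0.0666 m;  h = 5.14 mm = 0.00514 m
Allowable rise: ΔT_a = T_lim − T_in = 222.4 − 179.7 = 42.7 K
Invert ΔT = ηγ̇²t_res/(ρcp) for γ̇: γ̇_max² = ΔT_a ρ cp / (η t_res) = 42.7·1273·2529 / (283·364.532) = 1332.55 s⁻²
γ̇_max = sqrt(1332.55) = 36.5041 s⁻¹
N_max = γ̇_max·h / (π·D) = 36.5041 · 0.00514 / (π · 0.0666) = 0.896768 rev/s = 53.8061 rpm

value=53.81 rpm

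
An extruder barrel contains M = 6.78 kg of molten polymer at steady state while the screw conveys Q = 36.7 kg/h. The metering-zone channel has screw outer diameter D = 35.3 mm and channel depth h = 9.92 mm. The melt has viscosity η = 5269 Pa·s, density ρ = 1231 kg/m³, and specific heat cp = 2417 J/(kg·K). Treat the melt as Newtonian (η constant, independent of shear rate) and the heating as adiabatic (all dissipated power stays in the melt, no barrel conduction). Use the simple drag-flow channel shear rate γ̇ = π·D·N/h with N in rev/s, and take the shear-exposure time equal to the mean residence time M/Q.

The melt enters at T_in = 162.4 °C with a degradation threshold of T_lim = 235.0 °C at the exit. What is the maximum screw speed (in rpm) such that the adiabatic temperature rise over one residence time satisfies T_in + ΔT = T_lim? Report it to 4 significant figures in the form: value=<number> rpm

Q_s = Q / 3600 = 36.7 / 3600 = 0.0101944 kg/s
Mean residence time: t_res = M/Q_s = 6.78 kg / 0.0101944 kg/s = 665.068 s
Convert to metres: D = 0.0353 m, h = 0.00992 m
Allowable rise: ΔT_a = T_lim − T_in = 235.0 − 162.4 = 72.6 K
γ̇_max² = ΔT_a·ρ·cp/(η·t_res) = 72.6·1231·2417/(5269·665.068) = 61.642 s⁻²
γ̇_max = √61.642 = 7.85124 s⁻¹
N_max = γ̇_max·h / (π·D) = 7.85124 · 0.00992 / (π · 0.0353) = 0.702305 rev/s = 42.1383 rpm

value=42.14 rpm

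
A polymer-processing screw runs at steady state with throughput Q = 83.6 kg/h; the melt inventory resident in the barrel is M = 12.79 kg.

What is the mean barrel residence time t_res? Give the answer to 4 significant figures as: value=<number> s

value=550.8 s

Convert throughput: Q = 83.6 kg/h = 83.6/3600 = 0.0232222 kg/s
Mean residence time: t_res = M/Q_s = 12.79 kg / 0.0232222 kg/s = 550.766 s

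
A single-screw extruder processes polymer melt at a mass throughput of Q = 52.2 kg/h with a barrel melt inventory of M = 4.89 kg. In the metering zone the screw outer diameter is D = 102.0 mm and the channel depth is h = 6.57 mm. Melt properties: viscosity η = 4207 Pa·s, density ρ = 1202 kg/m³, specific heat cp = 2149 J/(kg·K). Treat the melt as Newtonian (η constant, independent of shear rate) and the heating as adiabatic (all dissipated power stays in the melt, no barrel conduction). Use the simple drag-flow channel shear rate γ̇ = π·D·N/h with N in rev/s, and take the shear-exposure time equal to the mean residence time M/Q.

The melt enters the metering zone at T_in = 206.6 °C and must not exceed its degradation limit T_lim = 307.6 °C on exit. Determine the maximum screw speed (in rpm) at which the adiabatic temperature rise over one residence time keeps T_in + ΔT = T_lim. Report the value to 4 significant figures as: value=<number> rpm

value=16.68 rpm

Throughput in SI: Q_s = 52.2 kg/h ÷ 3600 s/h = 0.0145 kg/s
Mean residence time: t_res = M/Q_s = 4.89 kg / 0.0145 kg/s = 337.241 s
Geometry in SI: D = 102.0 mm → 0.102 m, h = 6.57 mm → 0.00657 m
ΔT_a = T_lim − T_in = 307.6 °C − 206.6 °C = 101 K
Invert ΔT = ηγ̇²t_res/(ρcp) for γ̇: γ̇_max² = ΔT_a ρ cp / (η t_res) = 101·1202·2149 / (4207·337.241) = 183.886 s⁻²
γ̇_max = √183.886 = 13.5605 s⁻¹
Solve γ̇ = πDN/h for N: N_max = γ̇_max·h/(π·D) = 13.5605 × 0.00657 / (π × 0.102) = 0.278029 rev/s = 16.6817 rpm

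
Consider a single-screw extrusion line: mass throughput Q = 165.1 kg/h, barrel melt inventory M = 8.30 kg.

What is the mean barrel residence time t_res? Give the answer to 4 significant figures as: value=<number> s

Q_s = Q / 3600 = 165.1 / 3600 = 0.0458611 kg/s
t_res = M / Q_s = 8.30 ÷ 0.0458611 = 180.981 s

value=181.0 s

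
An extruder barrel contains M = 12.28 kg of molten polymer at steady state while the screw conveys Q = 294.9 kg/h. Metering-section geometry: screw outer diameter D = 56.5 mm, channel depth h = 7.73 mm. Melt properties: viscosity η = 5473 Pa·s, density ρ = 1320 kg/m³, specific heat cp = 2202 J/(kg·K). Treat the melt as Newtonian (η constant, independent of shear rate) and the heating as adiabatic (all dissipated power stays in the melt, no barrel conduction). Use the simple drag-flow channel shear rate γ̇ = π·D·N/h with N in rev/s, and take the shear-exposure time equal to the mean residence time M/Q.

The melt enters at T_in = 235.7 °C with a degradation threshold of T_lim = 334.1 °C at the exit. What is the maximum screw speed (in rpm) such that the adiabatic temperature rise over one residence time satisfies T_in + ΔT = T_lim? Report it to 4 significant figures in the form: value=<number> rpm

Convert throughput: Q = 294.9 kg/h = 294.9/3600 = 0.0819167 kg/s
t_res = M / Q_s = 12.28 / 0.0819167 = 149.908 s
Convert to metres: D = 0.0565 m, h = 0.00773 m
ΔT_a = T_lim − T_in = 334.1 °C − 235.7 °C = 98.4 K
γ̇_max² = ΔT_a·ρ·cp / (η·t_res) = [98.4 × 1320 × 2202] / [5473 × 149.908] = 348.606 s⁻²
γ̇_max = √348.606 = 18.671 s⁻¹
Solve γ̇ = πDN/h for N: N_max = γ̇_max·h/(π·D) = 18.671 × 0.00773 / (π × 0.0565) = 0.813109 rev/s = 48.7865 rpm

value=48.79 rpm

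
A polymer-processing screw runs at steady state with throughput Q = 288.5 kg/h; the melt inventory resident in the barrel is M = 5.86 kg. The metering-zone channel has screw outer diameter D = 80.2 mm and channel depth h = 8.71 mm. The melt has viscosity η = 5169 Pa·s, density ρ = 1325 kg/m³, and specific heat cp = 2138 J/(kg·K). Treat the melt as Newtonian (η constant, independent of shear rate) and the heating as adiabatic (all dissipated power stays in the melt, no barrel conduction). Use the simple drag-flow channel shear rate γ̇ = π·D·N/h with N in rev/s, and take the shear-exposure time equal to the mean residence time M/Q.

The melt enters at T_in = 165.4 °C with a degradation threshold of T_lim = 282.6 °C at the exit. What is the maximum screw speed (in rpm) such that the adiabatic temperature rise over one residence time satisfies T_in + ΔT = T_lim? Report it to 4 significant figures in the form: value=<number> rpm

Q_s = Q / 3600 = 288.5 / 3600 = 0.0801389 kg/s
t_res = M / Q_s = 5.86 ÷ 0.0801389 = 73.1231 s
D = 80.2 mm = 0.0802 m;  h = 8.71 mm = 0.00871 m
ΔT_a = T_lim − T_in = 282.6 °C − 165.4 °C = 117.2 K
Invert ΔT = ηγ̇²t_res/(ρcp) for γ̇: γ̇_max² = ΔT_a ρ cp / (η t_res) = 117.2·1325·2138 / (5169·73.1231) = 878.396 s⁻²
γ̇_max = sqrt(878.396) = 29.6377 s⁻¹
N_max = γ̇_max h / (πD) = 29.6377·0.00871/(π·0.0802) = 1.02456 rev/s → ×60 = 61.4738 rpm

value=61.47 rpm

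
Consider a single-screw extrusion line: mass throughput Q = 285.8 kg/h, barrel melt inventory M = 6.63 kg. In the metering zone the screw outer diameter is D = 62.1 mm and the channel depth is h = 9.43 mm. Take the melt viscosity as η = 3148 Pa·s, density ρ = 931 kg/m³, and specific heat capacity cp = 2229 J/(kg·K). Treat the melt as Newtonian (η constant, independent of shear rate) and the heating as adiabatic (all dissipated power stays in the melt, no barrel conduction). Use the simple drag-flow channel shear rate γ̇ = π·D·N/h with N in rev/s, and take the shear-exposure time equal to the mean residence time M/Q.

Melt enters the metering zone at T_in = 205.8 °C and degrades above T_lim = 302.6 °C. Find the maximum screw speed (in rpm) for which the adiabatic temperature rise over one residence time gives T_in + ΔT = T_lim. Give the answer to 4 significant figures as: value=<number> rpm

Q_s = Q / 3600 = 285.8 / 3600 = 0.0793889 kg/s
Mean residence time: t_res = M/Q_s = 6.63 kg / 0.0793889 kg/s = 83.5129 s
Geometry in SI: D = 62.1 mm → 0.0621 m, h = 9.43 mm → 0.00943 m
ΔT_a = T_lim − T_in = 302.6 − 205.8 = 96.8 K
Invert ΔT = ηγ̇²t_res/(ρcp) for γ̇: γ̇_max² = ΔT_a ρ cp / (η t_res) = 96.8·931·2229 / (3148·83.5129) = 764.094 s⁻²
Take the square root: γ̇_max = √(764.094) = 27.6422 s⁻¹
N_max = γ̇_max h / (πD) = 27.6422·0.00943/(π·0.0621) = 1.33611 rev/s → ×60 = 80.1668 rpm

value=80.17 rpm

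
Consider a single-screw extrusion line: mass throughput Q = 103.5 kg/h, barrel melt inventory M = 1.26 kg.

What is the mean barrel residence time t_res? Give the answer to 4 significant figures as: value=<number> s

value=43.83 s

Convert throughput: Q = 103.5 kg/h = 103.5/3600 = 0.02875 kg/s
t_res = M / Q_s = 1.26 / 0.02875 = 43.8261 s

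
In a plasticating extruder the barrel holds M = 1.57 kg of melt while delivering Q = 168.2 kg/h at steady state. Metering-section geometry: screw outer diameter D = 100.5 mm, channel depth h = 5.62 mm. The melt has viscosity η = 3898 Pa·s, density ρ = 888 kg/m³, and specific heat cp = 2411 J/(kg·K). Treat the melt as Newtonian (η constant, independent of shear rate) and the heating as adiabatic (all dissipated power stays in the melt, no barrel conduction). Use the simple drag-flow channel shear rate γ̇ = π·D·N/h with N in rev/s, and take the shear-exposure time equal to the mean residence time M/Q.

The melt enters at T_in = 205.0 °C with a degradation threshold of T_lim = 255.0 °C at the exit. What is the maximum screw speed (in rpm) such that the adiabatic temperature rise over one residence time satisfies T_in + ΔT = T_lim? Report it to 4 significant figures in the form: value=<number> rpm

value=30.53 rpm

Convert throughput: Q = 168.2 kg/h = 168.2/3600 = 0.0467222 kg/s
Mean residence time: t_res = M/Q_s = 1.57 kg / 0.0467222 kg/s = 33.6029 s
D = 100.5 mm = 0.1005 m;  h = 5.62 mm = 0.00562 m
ΔT_a = T_lim − T_in = 255.0 − 205.0 = 50 K
Invert ΔT = ηγ̇²t_res/(ρcp) for γ̇: γ̇_max² = ΔT_a ρ cp / (η t_res) = 50·888·2411 / (3898·33.6029) = 817.264 s⁻²
γ̇_max = √817.264 = 28.5878 s⁻¹
N_max = γ̇_max h / (πD) = 28.5878·0.00562/(π·0.1005) = 0.508864 rev/s → ×60 = 30.5318 rpm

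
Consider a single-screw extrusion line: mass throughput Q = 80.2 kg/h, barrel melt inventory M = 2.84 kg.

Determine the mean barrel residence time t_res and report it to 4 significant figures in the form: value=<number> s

value=127.5 s

Throughput in SI: Q_s = 80.2 kg/h ÷ 3600 s/h = 0.0222778 kg/s
t_res = M / Q_s = 2.84 / 0.0222778 = 127.481 s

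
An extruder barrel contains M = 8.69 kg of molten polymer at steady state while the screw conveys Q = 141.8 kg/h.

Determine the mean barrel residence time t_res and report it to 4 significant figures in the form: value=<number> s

Throughput in SI: Q_s = 141.8 kg/h ÷ 3600 s/h = 0.0393889 kg/s
Mean residence time: t_res = M/Q_s = 8.69 kg / 0.0393889 kg/s = 220.621 s

value=220.6 s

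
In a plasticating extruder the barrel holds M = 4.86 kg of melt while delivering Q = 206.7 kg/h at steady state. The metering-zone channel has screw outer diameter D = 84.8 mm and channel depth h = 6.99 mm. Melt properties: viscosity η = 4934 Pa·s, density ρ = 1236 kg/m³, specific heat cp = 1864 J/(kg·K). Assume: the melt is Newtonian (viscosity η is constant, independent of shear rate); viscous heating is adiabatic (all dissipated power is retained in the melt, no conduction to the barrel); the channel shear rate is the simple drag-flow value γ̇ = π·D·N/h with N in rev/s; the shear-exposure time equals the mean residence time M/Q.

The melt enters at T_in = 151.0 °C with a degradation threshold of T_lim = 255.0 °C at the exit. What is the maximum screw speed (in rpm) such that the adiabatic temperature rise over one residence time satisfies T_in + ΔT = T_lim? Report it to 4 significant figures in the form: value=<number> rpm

value=37.71 rpm

Throughput in SI: Q_s = 206.7 kg/h ÷ 3600 s/h = 0.0574167 kg/s
t_res = M / Q_s = 4.86 / 0.0574167 = 84.6444 s
D = 84.8 mm = 0.0848 m;  h = 6.99 mm = 0.00699 m
Allowable rise: ΔT_a = T_lim − T_in = 255.0 − 151.0 = 104 K
γ̇_max² = ΔT_a·ρ·cp / (η·t_res) = [104 × 1236 × 1864] / [4934 × 84.6444] = 573.72 s⁻²
γ̇_max = √573.72 = 23.9525 s⁻¹
N_max = γ̇_max·h / (π·D) = 23.9525 · 0.00699 / (π · 0.0848) = 0.628466 rev/s = 37.7079 rpm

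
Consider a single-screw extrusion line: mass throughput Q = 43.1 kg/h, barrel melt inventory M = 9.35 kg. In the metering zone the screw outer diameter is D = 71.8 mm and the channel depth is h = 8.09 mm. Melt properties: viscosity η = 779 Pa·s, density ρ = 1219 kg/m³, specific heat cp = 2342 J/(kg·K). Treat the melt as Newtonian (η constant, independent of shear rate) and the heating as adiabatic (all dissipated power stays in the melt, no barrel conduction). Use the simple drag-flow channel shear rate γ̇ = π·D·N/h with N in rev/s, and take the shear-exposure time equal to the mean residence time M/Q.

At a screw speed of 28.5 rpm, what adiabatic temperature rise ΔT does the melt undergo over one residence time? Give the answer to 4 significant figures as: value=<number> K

value=37.38 K

Q_s = Q / 3600 = 43.1 / 3600 = 0.0119722 kg/s
Mean residence time: t_res = M/Q_s = 9.35 kg / 0.0119722 kg/s = 780.974 s
D = 71.8 mm = 0.0718 m;  h = 8.09 mm = 0.00809 m;  N = 28.5 rpm / 60 = 0.475 rev/s
Shear rate: γ̇ = πDN/h = π·0.0718·0.475/0.00809 = 13.244 s⁻¹
ΔT = η·γ̇²·t_res / (ρ·cp) = 779 · (13.244)² · 780.974 / (1219 · 2342) = 37.3786 K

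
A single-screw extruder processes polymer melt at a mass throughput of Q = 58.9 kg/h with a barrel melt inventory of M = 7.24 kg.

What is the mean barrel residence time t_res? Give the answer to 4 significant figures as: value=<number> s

Convert throughput: Q = 58.9 kg/h = 58.9/3600 = 0.0163611 kg/s
t_res = M / Q_s = 7.24 / 0.0163611 = 442.513 s

value=442.5 s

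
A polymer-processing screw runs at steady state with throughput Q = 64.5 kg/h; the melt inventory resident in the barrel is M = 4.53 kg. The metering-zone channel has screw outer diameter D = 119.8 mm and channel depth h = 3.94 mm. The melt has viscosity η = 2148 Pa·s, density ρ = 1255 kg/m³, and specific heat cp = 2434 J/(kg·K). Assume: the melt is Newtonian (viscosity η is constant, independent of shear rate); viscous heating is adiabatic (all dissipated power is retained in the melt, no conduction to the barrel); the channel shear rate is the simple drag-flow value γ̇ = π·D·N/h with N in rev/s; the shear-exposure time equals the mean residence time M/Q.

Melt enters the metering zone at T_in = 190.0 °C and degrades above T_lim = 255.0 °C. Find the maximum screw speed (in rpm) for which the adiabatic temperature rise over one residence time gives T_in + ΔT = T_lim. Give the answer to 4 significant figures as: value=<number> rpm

value=12.01 rpm

Q_s = Q / 3600 = 64.5 / 3600 = 0.0179167 kg/s
t_res = M / Q_s = 4.53 ÷ 0.0179167 = 252.837 s
Geometry in SI: D = 119.8 mm → 0.1198 m, h = 3.94 mm → 0.00394 m
Allowable rise: ΔT_a = T_lim − T_in = 255.0 − 190.0 = 65 K
γ̇_max² = ΔT_a·ρ·cp / (η·t_res) = [65 × 1255 × 2434] / [2148 × 252.837] = 365.597 s⁻²
γ̇_max = sqrt(365.597) = 19.1206 s⁻¹
N_max = γ̇_max h / (πD) = 19.1206·0.00394/(π·0.1198) = 0.200166 rev/s → ×60 = 12.01 rpm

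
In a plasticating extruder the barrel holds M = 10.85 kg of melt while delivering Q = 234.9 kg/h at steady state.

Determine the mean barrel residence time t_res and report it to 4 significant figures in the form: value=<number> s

Convert throughput: Q = 234.9 kg/h = 234.9/3600 = 0.06525 kg/s
t_res = M / Q_s = 10.85 / 0.06525 = 166.284 s

value=166.3 s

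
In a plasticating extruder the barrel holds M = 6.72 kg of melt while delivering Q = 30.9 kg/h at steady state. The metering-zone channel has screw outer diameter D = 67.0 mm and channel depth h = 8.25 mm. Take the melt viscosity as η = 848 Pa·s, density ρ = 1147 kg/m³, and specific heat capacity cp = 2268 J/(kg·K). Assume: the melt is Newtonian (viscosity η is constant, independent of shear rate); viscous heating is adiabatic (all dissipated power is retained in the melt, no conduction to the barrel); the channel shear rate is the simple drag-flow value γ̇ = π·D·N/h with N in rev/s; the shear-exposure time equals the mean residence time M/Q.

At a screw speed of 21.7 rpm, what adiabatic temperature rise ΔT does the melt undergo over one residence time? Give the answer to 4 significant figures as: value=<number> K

Convert throughput: Q = 30.9 kg/h = 30.9/3600 = 0.00858333 kg/s
t_res = M / Q_s = 6.72 ÷ 0.00858333 = 782.913 s
Convert to SI: D = 0.067 m, h = 0.00825 m, N = 21.7/60 = 0.361667 rev/s
γ̇ = π·D·N / h = π · 0.067 · 0.361667 / 0.00825 = 9.2274 s⁻¹
Adiabatic rise: ΔT = η γ̇² t_res / (ρ cp) = 848·(9.2274)²·782.913 / (1147·2268) = 21.7301 K

value=21.73 K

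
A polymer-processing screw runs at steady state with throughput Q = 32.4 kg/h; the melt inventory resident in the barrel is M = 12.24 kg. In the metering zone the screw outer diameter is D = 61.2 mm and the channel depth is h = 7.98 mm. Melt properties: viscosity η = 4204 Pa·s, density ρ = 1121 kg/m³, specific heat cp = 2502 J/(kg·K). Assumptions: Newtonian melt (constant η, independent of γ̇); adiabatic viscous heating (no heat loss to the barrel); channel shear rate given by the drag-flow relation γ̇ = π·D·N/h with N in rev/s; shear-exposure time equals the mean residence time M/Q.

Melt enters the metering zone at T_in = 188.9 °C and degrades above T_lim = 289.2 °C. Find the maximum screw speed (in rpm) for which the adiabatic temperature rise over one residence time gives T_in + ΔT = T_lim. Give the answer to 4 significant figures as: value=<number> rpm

Q_s = Q / 3600 = 32.4 / 3600 = 0.009 kg/s
Mean residence time: t_res = M/Q_s = 12.24 kg / 0.009 kg/s = 1360 s
Geometry in SI: D = 61.2 mm → 0.0612 m, h = 7.98 mm → 0.00798 m
ΔT_a = T_lim − T_in = 289.2 − 188.9 = 100.3 K
γ̇_max² = ΔT_a·ρ·cp / (η·t_res) = [100.3 × 1121 × 2502] / [4204 × 1360] = 49.2031 s⁻²
Take the square root: γ̇_max = √(49.2031) = 7.01449 s⁻¹
N_max = γ̇_max·h / (π·D) = 7.01449 · 0.00798 / (π · 0.0612) = 0.291137 rev/s = 17.4682 rpm

value=17.47 rpm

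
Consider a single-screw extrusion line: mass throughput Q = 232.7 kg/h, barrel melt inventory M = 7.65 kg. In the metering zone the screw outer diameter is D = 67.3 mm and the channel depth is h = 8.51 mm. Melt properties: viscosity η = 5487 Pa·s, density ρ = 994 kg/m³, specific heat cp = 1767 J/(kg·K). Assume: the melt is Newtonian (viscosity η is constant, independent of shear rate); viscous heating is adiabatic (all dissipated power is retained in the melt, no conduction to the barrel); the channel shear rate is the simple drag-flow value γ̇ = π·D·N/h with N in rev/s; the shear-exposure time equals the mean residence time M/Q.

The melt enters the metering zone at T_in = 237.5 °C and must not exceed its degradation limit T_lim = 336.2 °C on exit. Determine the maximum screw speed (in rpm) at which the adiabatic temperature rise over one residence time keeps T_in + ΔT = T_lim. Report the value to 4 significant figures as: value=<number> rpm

Convert throughput: Q = 232.7 kg/h = 232.7/3600 = 0.0646389 kg/s
t_res = M / Q_s = 7.65 ÷ 0.0646389 = 118.35 s
D = 67.3 mm = 0.0673 m;  h = 8.51 mm = 0.00851 m
Allowable rise: ΔT_a = T_lim − T_in = 336.2 − 237.5 = 98.7 K
Invert ΔT = ηγ̇²t_res/(ρcp) for γ̇: γ̇_max² = ΔT_a ρ cp / (η t_res) = 98.7·994·1767 / (5487·118.35) = 266.955 s⁻²
γ̇_max = √266.955 = 16.3387 s⁻¹
Solve γ̇ = πDN/h for N: N_max = γ̇_max·h/(π·D) = 16.3387 × 0.00851 / (π × 0.0673) = 0.657633 rev/s = 39.458 rpm

value=39.46 rpm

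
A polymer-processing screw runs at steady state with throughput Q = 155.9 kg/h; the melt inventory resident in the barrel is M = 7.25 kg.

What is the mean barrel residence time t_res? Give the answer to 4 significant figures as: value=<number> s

value=167.4 s

Q_s = Q / 3600 = 155.9 / 3600 = 0.0433056 kg/s
Mean residence time: t_res = M/Q_s = 7.25 kg / 0.0433056 kg/s = 167.415 s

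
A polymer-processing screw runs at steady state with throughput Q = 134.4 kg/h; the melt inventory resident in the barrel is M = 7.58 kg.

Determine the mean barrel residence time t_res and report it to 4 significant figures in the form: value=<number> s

Q_s = Q / 3600 = 134.4 / 3600 = 0.0373333 kg/s
t_res = M / Q_s = 7.58 ÷ 0.0373333 = 203.036 s

value=203.0 s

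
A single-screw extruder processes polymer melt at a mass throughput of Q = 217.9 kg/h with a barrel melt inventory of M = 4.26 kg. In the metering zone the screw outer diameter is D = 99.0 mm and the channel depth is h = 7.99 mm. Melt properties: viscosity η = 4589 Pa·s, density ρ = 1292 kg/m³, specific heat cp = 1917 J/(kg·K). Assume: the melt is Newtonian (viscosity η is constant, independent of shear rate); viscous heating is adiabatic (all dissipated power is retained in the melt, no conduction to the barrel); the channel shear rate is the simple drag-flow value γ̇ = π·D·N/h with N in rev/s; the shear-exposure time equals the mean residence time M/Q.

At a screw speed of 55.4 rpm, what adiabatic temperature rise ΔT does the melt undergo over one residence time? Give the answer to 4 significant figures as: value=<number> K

value=168.5 K

Throughput in SI: Q_s = 217.9 kg/h ÷ 3600 s/h = 0.0605278 kg/s
Mean residence time: t_res = M/Q_s = 4.26 kg / 0.0605278 kg/s = 70.3809 s
Convert to SI: D = 0.099 m, h = 0.00799 m, N = 55.4/60 = 0.923333 rev/s
Shear rate: γ̇ = πDN/h = π·0.099·0.923333/0.00799 = 35.9415 s⁻¹
ΔT = η·γ̇²·t_res / (ρ·cp) = 4589 · (35.9415)² · 70.3809 / (1292 · 1917) = 168.454 K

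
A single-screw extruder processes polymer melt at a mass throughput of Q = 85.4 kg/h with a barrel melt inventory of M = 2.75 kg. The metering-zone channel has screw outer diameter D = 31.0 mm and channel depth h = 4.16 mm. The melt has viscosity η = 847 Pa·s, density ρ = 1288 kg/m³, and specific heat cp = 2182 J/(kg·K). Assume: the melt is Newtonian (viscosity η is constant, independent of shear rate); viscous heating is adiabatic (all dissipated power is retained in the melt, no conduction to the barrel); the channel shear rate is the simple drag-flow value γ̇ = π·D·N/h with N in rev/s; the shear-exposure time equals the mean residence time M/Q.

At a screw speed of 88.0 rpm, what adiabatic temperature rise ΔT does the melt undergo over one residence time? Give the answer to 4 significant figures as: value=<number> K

Q_s = Q / 3600 = 85.4 / 3600 = 0.0237222 kg/s
t_res = M / Q_s = 2.75 / 0.0237222 = 115.925 s
Geometry in metres: D = 31.0 mm → 0.031 m, h = 4.16 mm → 0.00416 m; screw speed N = 88.0 rpm = 1.46667 rev/s
γ̇ = π D N / h = (π)(0.031)(1.46667) / 0.00416 = 34.336 s⁻¹
ΔT = η·γ̇²·t_res / (ρ·cp) = 847 · (34.336)² · 115.925 / (1288 · 2182) = 41.1898 K

value=41.19 K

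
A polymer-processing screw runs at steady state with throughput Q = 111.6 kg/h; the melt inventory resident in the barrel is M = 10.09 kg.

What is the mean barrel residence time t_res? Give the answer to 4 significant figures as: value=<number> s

value=325.5 s

Convert throughput: Q = 111.6 kg/h = 111.6/3600 = 0.031 kg/s
Mean residence time: t_res = M/Q_s = 10.09 kg / 0.031 kg/s = 325.484 s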